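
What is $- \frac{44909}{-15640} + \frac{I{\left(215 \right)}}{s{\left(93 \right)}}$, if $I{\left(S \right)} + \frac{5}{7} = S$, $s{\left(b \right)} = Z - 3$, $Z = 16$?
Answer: $\frac{27546719}{1423240} \approx 19.355$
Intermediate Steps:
$s{\left(b \right)} = 13$ ($s{\left(b \right)} = 16 - 3 = 13$)
$I{\left(S \right)} = - \frac{5}{7} + S$
$- \frac{44909}{-15640} + \frac{I{\left(215 \right)}}{s{\left(93 \right)}} = - \frac{44909}{-15640} + \frac{- \frac{5}{7} + 215}{13} = \left(-44909\right) \left(- \frac{1}{15640}\right) + \frac{1500}{7} \cdot \frac{1}{13} = \frac{44909}{15640} + \frac{1500}{91} = \frac{27546719}{1423240}$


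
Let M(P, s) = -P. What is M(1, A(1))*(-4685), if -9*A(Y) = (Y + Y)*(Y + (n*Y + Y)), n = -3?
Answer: 4685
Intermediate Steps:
A(Y) = 2*Y²/9 (A(Y) = -(Y + Y)*(Y + (-3*Y + Y))/9 = -2*Y*(Y - 2*Y)/9 = -2*Y*(-Y)/9 = -(-2)*Y²/9 = 2*Y²/9)
M(1, A(1))*(-4685) = -1*1*(-4685) = -1*(-4685) = 4685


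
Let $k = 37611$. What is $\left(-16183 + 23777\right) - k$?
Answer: $-30017$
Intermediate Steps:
$\left(-16183 + 23777\right) - k = \left(-16183 + 23777\right) - 37611 = 7594 - 37611 = -30017$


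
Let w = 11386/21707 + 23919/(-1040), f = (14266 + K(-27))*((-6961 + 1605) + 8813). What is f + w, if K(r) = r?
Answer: 1111250109639147/22575280 ≈ 4.9224e+7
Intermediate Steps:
f = 49224223 (f = (14266 - 27)*((-6961 + 1605) + 8813) = 14239*(-5356 + 8813) = 14239*3457 = 49224223)
w = -507368293/22575280 (w = 11386*(1/21707) + 23919*(-1/1040) = 11386/21707 - 23919/1040 = -507368293/22575280 ≈ -22.475)
f + w = 49224223 - 507368293/22575280 = 1111250109639147/22575280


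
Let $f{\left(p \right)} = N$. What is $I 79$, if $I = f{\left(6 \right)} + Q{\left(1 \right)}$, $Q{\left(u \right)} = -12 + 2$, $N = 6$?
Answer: $-316$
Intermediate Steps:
$f{\left(p \right)} = 6$
$Q{\left(u \right)} = -10$
$I = -4$ ($I = 6 - 10 = -4$)
$I 79 = \left(-4\right) 79 = -316$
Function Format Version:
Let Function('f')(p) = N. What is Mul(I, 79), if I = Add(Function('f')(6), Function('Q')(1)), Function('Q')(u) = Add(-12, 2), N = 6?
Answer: -316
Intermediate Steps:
Function('f')(p) = 6
Function('Q')(u) = -10
I = -4 (I = Add(6, -10) = -4)
Mul(I, 79) = Mul(-4, 79) = -316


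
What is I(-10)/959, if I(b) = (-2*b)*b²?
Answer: 2000/959 ≈ 2.0855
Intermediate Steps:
I(b) = -2*b³
I(-10)/959 = -2*(-10)³/959 = -2*(-1000)*(1/959) = 2000*(1/959) = 2000/959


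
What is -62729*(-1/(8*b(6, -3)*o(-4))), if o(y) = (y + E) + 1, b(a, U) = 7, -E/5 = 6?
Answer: -62729/1848 ≈ -33.944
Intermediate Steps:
E = -30 (E = -5*6 = -30)
o(y) = -29 + y (o(y) = (y - 30) + 1 = (-30 + y) + 1 = -29 + y)
-62729*(-1/(8*b(6, -3)*o(-4))) = -62729*(-1/(56*(-29 - 4))) = -62729/(-33*7*(-8)) = -62729/((-231*(-8))) = -62729/1848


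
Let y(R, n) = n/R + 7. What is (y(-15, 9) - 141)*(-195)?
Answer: 26247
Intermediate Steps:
y(R, n) = 7 + n/R (y(R, n) = n/R + 7 = 7 + n/R)
(y(-15, 9) - 141)*(-195) = ((7 + 9/(-15)) - 141)*(-195) = ((7 + 9*(-1/15)) - 141)*(-195) = ((7 - ⅗) - 141)*(-195) = (32/5 - 141)*(-195) = -673/5*(-195) = 26247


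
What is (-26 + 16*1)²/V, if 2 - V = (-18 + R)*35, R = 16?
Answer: 25/18 ≈ 1.3889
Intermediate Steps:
V = 72 (V = 2 - (-18 + 16)*35 = 2 - (-2)*35 = 2 - 1*(-70) = 2 + 70 = 72)
(-26 + 16*1)²/V = (-26 + 16*1)²/72 = (-26 + 16)²*(1/72) = (-10)²*(1/72) = 100*(1/72) = 25/18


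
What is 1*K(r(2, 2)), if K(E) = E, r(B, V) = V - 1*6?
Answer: -4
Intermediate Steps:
r(B, V) = -6 + V (r(B, V) = V - 6 = -6 + V)
1*K(r(2, 2)) = 1*(-6 + 2) = 1*(-4) = -4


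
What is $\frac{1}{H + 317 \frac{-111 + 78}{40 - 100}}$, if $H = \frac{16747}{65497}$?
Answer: $\frac{1309940}{228722979} \approx 0.0057272$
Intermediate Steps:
$H = \frac{16747}{65497}$ ($H = 16747 \cdot \frac{1}{65497} = \frac{16747}{65497} \approx 0.25569$)
$\frac{1}{H + 317 \frac{-111 + 78}{40 - 100}} = \frac{1}{\frac{16747}{65497} + 317 \frac{-111 + 78}{40 - 100}} = \frac{1}{\frac{16747}{65497} + 317 \left(- \frac{33}{-60}\right)} = \frac{1}{\frac{16747}{65497} + 317 \left(\left(-33\right) \left(- \frac{1}{60}\right)\right)} = \frac{1}{\frac{16747}{65497} + 317 \cdot \frac{11}{20}} = \frac{1}{\frac{16747}{65497} + \frac{3487}{20}} = \frac{1}{\frac{228722979}{1309940}} = \frac{1309940}{228722979}$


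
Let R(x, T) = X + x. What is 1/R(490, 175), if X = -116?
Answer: 1/374 ≈ 0.0026738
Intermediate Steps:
R(x, T) = -116 + x
1/R(490, 175) = 1/(-116 + 490) = 1/374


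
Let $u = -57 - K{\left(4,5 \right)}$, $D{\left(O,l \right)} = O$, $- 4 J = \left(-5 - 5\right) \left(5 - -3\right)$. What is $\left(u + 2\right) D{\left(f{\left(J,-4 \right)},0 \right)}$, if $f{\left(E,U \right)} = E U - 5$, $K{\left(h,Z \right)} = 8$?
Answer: $5355$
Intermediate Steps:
$J = 20$ ($J = - \frac{\left(-5 - 5\right) \left(5 - -3\right)}{4} = - \frac{\left(-10\right) \left(5 + 3\right)}{4} = - \frac{\left(-10\right) 8}{4} = \left(- \frac{1}{4}\right) \left(-80\right) = 20$)
$f{\left(E,U \right)} = -5 + E U$
$u = -65$ ($u = -57 - 8 = -65$)
$\left(u + 2\right) D{\left(f{\left(J,-4 \right)},0 \right)} = \left(-65 + 2\right) \left(-5 + 20 \left(-4\right)\right) = - 63 \left(-5 - 80\right) = \left(-63\right) \left(-85\right) = 5355$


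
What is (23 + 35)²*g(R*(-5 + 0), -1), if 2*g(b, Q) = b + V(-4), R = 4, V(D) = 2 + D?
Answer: -37004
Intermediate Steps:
g(b, Q) = -1 + b/2 (g(b, Q) = (b + (2 - 4))/2 = (b - 2)/2 = (-2 + b)/2 = -1 + b/2)
(23 + 35)²*g(R*(-5 + 0), -1) = (23 + 35)²*(-1 + (4*(-5 + 0))/2) = 58²*(-1 + (4*(-5))/2) = 3364*(-1 + (½)*(-20)) = 3364*(-1 - 10) = 3364*(-11) = -37004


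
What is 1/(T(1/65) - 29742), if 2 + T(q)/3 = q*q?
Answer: -4225/125685297 ≈ -3.3616e-5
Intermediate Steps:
T(q) = -6 + 3*q² (T(q) = -6 + 3*(q*q) = -6 + 3*q²)
1/(T(1/65) - 29742) = 1/((-6 + 3*(1/65)²) - 29742) = 1/((-6 + 3*(1/4225)) - 29742) = 1/((-6 + 3/4225) - 29742) = 1/(-25347/4225 - 29742) = 1/(-125685297/4225) = -4225/125685297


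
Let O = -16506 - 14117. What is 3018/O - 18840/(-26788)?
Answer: 124022784/205082231 ≈ 0.60475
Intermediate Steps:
O = -30623
3018/O - 18840/(-26788) = 3018/(-30623) - 18840/(-26788) = 3018*(-1/30623) - 18840*(-1/26788) = -3018/30623 + 4710/6697 = 124022784/205082231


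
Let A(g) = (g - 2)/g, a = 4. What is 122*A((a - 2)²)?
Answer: 61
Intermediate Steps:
A(g) = (-2 + g)/g
122*A((a - 2)²) = 122*((-2 + (4 - 2)²)/((4 - 2)²)) = 122*((-2 + 2²)/(2²)) = 122*((-2 + 4)/4) = 122*((¼)*2) = 122*(½) = 61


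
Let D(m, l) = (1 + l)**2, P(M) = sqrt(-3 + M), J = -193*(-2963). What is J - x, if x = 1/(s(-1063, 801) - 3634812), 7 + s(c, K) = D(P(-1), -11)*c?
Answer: 2139392570222/3741119 ≈ 5.7186e+5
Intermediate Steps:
J = 571859
s(c, K) = -7 + 100*c (s(c, K) = -7 + (1 - 11)**2*c = -7 + (-10)**2*c = -7 + 100*c)
x = -1/3741119 (x = 1/((-7 + 100*(-1063)) - 3634812) = 1/((-7 - 106300) - 3634812) = 1/(-106307 - 3634812) = 1/(-3741119) = -1/3741119 ≈ -2.6730e-7)
J - x = 571859 - 1*(-1/3741119) = 571859 + 1/3741119 = 2139392570222/3741119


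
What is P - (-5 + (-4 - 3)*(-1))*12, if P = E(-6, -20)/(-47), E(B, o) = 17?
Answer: -1145/47 ≈ -24.362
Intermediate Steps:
P = -17/47 (P = 17/(-47) = 17*(-1/47) = -17/47 ≈ -0.36170)
P - (-5 + (-4 - 3)*(-1))*12 = -17/47 - (-5 + (-4 - 3)*(-1))*12 = -17/47 - (-5 - 7*(-1))*12 = -17/47 - (-5 + 7)*12 = -17/47 - 2*12 = -17/47 - 1*24 = -17/47 - 24 = -1145/47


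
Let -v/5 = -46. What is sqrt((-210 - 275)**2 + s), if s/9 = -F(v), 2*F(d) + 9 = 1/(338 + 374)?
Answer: sqrt(29816607607)/356 ≈ 485.04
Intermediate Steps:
v = 230 (v = -5*(-46) = 230)
F(d) = -6407/1424 (F(d) = -9/2 + 1/(2*(338 + 374)) = -9/2 + (1/2)/712 = -9/2 + (1/2)*(1/712) = -9/2 + 1/1424 = -6407/1424)
s = 57663/1424 (s = 9*(-1*(-6407/1424)) = 9*(6407/1424) = 57663/1424 ≈ 40.494)
sqrt((-210 - 275)**2 + s) = sqrt((-210 - 275)**2 + 57663/1424) = sqrt((-485)**2 + 57663/1424) = sqrt(235225 + 57663/1424) = sqrt(335018063/1424) = sqrt(29816607607)/356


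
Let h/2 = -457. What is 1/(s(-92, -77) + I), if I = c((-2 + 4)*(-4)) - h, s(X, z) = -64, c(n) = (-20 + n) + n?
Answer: 1/814 ≈ 0.0012285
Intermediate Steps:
c(n) = -20 + 2*n
h = -914 (h = 2*(-457) = -914)
I = 878 (I = (-20 + 2*((-2 + 4)*(-4))) - 1*(-914) = (-20 + 2*(2*(-4))) + 914 = (-20 + 2*(-8)) + 914 = (-20 - 16) + 914 = -36 + 914 = 878)
1/(s(-92, -77) + I) = 1/(-64 + 878) = 1/814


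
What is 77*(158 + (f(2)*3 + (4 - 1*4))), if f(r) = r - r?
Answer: 12166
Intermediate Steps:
f(r) = 0
77*(158 + (f(2)*3 + (4 - 1*4))) = 77*(158 + (0*3 + (4 - 1*4))) = 77*(158 + (0 + (4 - 4))) = 77*(158 + (0 + 0)) = 77*(158 + 0) = 77*158 = 12166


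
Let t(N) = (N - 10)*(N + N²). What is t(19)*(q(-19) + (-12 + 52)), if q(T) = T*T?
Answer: 1371420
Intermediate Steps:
q(T) = T²
t(N) = (-10 + N)*(N + N²)
t(19)*(q(-19) + (-12 + 52)) = (19*(-10 + 19² - 9*19))*((-19)² + (-12 + 52)) = (19*(-10 + 361 - 171))*(361 + 40) = (19*180)*401 = 3420*401 = 1371420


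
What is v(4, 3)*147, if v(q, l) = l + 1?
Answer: 588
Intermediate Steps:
v(q, l) = 1 + l
v(4, 3)*147 = (1 + 3)*147 = 4*147 = 588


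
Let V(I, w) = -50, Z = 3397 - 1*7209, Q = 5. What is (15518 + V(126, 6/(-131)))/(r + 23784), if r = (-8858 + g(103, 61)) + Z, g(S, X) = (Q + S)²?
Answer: 7734/11389 ≈ 0.67908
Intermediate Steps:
Z = -3812 (Z = 3397 - 7209 = -3812)
g(S, X) = (5 + S)²
r = -1006 (r = (-8858 + (5 + 103)²) - 3812 = (-8858 + 108²) - 3812 = (-8858 + 11664) - 3812 = 2806 - 3812 = -1006)
(15518 + V(126, 6/(-131)))/(r + 23784) = (15518 - 50)/(-1006 + 23784) = 15468/22778 = 15468*(1/22778) = 7734/11389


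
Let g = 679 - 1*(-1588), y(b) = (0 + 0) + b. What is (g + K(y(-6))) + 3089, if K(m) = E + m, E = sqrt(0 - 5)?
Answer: 5350 + I*sqrt(5) ≈ 5350.0 + 2.2361*I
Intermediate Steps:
y(b) = b (y(b) = 0 + b = b)
g = 2267 (g = 679 + 1588 = 2267)
E = I*sqrt(5) (E = sqrt(-5) = I*sqrt(5) ≈ 2.2361*I)
K(m) = m + I*sqrt(5) (K(m) = I*sqrt(5) + m = m + I*sqrt(5))
(g + K(y(-6))) + 3089 = (2267 + (-6 + I*sqrt(5))) + 3089 = (2261 + I*sqrt(5)) + 3089 = 5350 + I*sqrt(5)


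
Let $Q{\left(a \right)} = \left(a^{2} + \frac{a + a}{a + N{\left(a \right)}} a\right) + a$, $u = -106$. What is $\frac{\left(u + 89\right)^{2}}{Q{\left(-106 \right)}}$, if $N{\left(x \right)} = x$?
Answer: $\frac{289}{11024} \approx 0.026216$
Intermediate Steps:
$Q{\left(a \right)} = a^{2} + 2 a$ ($Q{\left(a \right)} = \left(a^{2} + \frac{a + a}{a + a} a\right) + a = \left(a^{2} + \frac{2 a}{2 a} a\right) + a = \left(a^{2} + 2 a \frac{1}{2 a} a\right) + a = \left(a^{2} + 1 a\right) + a = \left(a^{2} + a\right) + a = \left(a + a^{2}\right) + a = a^{2} + 2 a$)
$\frac{\left(u + 89\right)^{2}}{Q{\left(-106 \right)}} = \frac{\left(-106 + 89\right)^{2}}{\left(-106\right) \left(2 - 106\right)} = \frac{\left(-17\right)^{2}}{\left(-106\right) \left(-104\right)} = \frac{289}{11024}$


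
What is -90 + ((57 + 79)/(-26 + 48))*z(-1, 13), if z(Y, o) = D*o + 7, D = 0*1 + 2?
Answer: 114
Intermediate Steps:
D = 2 (D = 0 + 2 = 2)
z(Y, o) = 7 + 2*o (z(Y, o) = 2*o + 7 = 7 + 2*o)
-90 + ((57 + 79)/(-26 + 48))*z(-1, 13) = -90 + ((57 + 79)/(-26 + 48))*(7 + 2*13) = -90 + (136/22)*(7 + 26) = -90 + (136*(1/22))*33 = -90 + (68/11)*33 = -90 + 204 = 114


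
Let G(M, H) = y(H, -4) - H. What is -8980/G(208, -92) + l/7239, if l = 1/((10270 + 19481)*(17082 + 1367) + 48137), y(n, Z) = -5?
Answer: -3964832905485537/38412078260272 ≈ -103.22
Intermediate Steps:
G(M, H) = -5 - H
l = 1/548924336 (l = 1/(29751*18449 + 48137) = 1/(548876199 + 48137) = 1/548924336 ≈ 1.8217e-9)
-8980/G(208, -92) + l/7239 = -8980/(-5 - 1*(-92)) + (1/548924336)/7239 = -8980/(-5 + 92) + (1/548924336)*(1/7239) = -8980/87 + 1/3973663268304 = -3964832905485537/38412078260272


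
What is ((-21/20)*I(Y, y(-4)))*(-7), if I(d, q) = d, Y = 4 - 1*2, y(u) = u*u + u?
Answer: 147/10 ≈ 14.700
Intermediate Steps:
y(u) = u + u**2 (y(u) = u**2 + u = u + u**2)
Y = 2 (Y = 4 - 2 = 2)
((-21/20)*I(Y, y(-4)))*(-7) = (-21/20*2)*(-7) = (-21*1/20*2)*(-7) = -21/20*2*(-7) = -21/10*(-7) = 147/10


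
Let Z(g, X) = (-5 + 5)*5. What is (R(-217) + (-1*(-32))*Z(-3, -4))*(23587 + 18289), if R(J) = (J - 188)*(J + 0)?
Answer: 3680272260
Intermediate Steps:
R(J) = J*(-188 + J) (R(J) = (-188 + J)*J = J*(-188 + J))
Z(g, X) = 0 (Z(g, X) = 0*5 = 0)
(R(-217) + (-1*(-32))*Z(-3, -4))*(23587 + 18289) = (-217*(-188 - 217) - 1*(-32)*0)*(23587 + 18289) = (-217*(-405) + 32*0)*41876 = (87885 + 0)*41876 = 87885*41876 = 3680272260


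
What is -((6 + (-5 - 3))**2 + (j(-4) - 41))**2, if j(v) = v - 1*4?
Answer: -2025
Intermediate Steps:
j(v) = -4 + v (j(v) = v - 4 = -4 + v)
-((6 + (-5 - 3))**2 + (j(-4) - 41))**2 = -((6 + (-5 - 3))**2 + ((-4 - 4) - 41))**2 = -((6 - 8)**2 + (-8 - 41))**2 = -((-2)**2 - 49)**2 = -(4 - 49)**2 = -1*(-45)**2 = -1*2025 = -2025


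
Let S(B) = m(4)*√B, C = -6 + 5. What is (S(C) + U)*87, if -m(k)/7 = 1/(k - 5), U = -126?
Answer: -10962 + 609*I ≈ -10962.0 + 609.0*I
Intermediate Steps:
m(k) = -7/(-5 + k) (m(k) = -7/(k - 5) = -7/(-5 + k))
C = -1
S(B) = 7*√B (S(B) = (-7/(-5 + 4))*√B = (-7/(-1))*√B = (-7*(-1))*√B = 7*√B)
(S(C) + U)*87 = (7*√(-1) - 126)*87 = (7*I - 126)*87 = (-126 + 7*I)*87 = -10962 + 609*I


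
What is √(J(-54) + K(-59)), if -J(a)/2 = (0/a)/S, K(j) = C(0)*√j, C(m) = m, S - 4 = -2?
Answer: 0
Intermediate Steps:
S = 2 (S = 4 - 2 = 2)
K(j) = 0 (K(j) = 0*√j = 0)
J(a) = 0 (J(a) = -2*0/a/2 = -0 = -2*0 = 0)
√(J(-54) + K(-59)) = √(0 + 0) = √0 = 0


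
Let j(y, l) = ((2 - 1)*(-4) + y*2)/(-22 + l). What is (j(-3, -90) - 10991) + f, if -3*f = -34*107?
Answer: -1642745/168 ≈ -9778.3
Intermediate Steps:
f = 3638/3 (f = -(-34)*107/3 = -⅓*(-3638) = 3638/3 ≈ 1212.7)
j(y, l) = (-4 + 2*y)/(-22 + l) (j(y, l) = (1*(-4) + 2*y)/(-22 + l) = (-4 + 2*y)/(-22 + l))
(j(-3, -90) - 10991) + f = (2*(-2 - 3)/(-22 - 90) - 10991) + 3638/3 = (2*(-5)/(-112) - 10991) + 3638/3 = (2*(-1/112)*(-5) - 10991) + 3638/3 = (5/56 - 10991) + 3638/3 = -615491/56 + 3638/3 = -1642745/168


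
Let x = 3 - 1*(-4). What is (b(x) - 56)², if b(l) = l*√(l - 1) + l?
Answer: 2695 - 686*√6 ≈ 1014.7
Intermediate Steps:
x = 7 (x = 3 + 4 = 7)
b(l) = l + l*√(-1 + l) (b(l) = l*√(-1 + l) + l = l + l*√(-1 + l))
(b(x) - 56)² = (7*(1 + √(-1 + 7)) - 56)² = (7*(1 + √6) - 56)² = ((7 + 7*√6) - 56)² = (-49 + 7*√6)²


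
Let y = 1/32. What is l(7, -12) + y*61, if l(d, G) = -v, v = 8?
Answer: -195/32 ≈ -6.0938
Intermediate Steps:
y = 1/32 ≈ 0.031250
l(d, G) = -8 (l(d, G) = -1*8 = -8)
l(7, -12) + y*61 = -8 + (1/32)*61 = -8 + 61/32 = -195/32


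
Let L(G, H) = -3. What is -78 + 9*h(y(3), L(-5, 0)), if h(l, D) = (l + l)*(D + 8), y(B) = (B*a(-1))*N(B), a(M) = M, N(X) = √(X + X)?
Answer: -78 - 270*√6 ≈ -739.36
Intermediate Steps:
N(X) = √2*√X (N(X) = √(2*X) = √2*√X)
y(B) = -√2*B^(3/2) (y(B) = (B*(-1))*(√2*√B) = (-B)*(√2*√B) = -√2*B^(3/2))
h(l, D) = 2*l*(8 + D) (h(l, D) = (2*l)*(8 + D) = 2*l*(8 + D))
-78 + 9*h(y(3), L(-5, 0)) = -78 + 9*(2*(-√2*3^(3/2))*(8 - 3)) = -78 + 9*(2*(-√2*3*√3)*5) = -78 + 9*(2*(-3*√6)*5) = -78 + 9*(-30*√6) = -78 - 270*√6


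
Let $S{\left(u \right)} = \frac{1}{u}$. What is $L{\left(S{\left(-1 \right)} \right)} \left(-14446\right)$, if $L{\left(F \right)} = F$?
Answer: $14446$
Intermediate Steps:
$L{\left(S{\left(-1 \right)} \right)} \left(-14446\right) = \frac{1}{-1} \left(-14446\right) = \left(-1\right) \left(-14446\right) = 14446$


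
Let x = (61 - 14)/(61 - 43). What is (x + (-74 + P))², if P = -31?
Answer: 3396649/324 ≈ 10483.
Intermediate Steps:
x = 47/18 ≈ 2.6111
(x + (-74 + P))² = (47/18 + (-74 - 31))² = (47/18 - 105)² = (-1843/18)² = 3396649/324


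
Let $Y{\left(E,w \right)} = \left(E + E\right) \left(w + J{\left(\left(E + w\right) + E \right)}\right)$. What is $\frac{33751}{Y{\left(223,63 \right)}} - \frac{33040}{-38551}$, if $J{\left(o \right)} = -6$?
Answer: $\frac{112688299}{51581238} \approx 2.1847$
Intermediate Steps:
$Y{\left(E,w \right)} = 2 E \left(-6 + w\right)$ ($Y{\left(E,w \right)} = \left(E + E\right) \left(w - 6\right) = 2 E \left(-6 + w\right)$)
$\frac{33751}{Y{\left(223,63 \right)}} - \frac{33040}{-38551} = \frac{33751}{2 \cdot 223 \left(-6 + 63\right)} - \frac{33040}{-38551} = \frac{33751}{2 \cdot 223 \cdot 57} - - \frac{33040}{38551} = \frac{33751}{25422} + \frac{33040}{38551} = \frac{112688299}{51581238}$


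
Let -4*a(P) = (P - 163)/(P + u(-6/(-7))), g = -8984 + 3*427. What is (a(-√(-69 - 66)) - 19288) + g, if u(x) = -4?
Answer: (-323895*√15 + 432019*I)/(4*(-4*I + 3*√15)) ≈ -26992.0 + 3.0586*I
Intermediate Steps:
g = -7703 (g = -8984 + 1281 = -7703)
a(P) = -(-163 + P)/(4*(-4 + P)) (a(P) = -(P - 163)/(4*(P - 4)) = -(-163 + P)/(4*(-4 + P)))
(a(-√(-69 - 66)) - 19288) + g = ((163 - (-1)*√(-69 - 66))/(4*(-4 - √(-69 - 66))) - 19288) - 7703 = ((163 - (-1)*√(-135))/(4*(-4 - √(-135))) - 19288) - 7703 = ((163 - (-1)*3*I*√15)/(4*(-4 - 3*I*√15)) - 19288) - 7703 = ((163 - (-3)*I*√15)/(4*(-4 - 3*I*√15)) - 19288) - 7703 = ((163 + 3*I*√15)/(4*(-4 - 3*I*√15)) - 19288) - 7703 = (-19288 + (163 + 3*I*√15)/(4*(-4 - 3*I*√15))) - 7703 = -26991 + (163 + 3*I*√15)/(4*(-4 - 3*I*√15))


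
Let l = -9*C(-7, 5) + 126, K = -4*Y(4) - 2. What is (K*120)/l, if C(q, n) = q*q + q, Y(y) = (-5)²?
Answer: 340/7 ≈ 48.571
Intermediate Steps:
Y(y) = 25
C(q, n) = q + q² (C(q, n) = q² + q = q + q²)
K = -102 (K = -4*25 - 2 = -100 - 2 = -102)
l = -252 (l = -(-63)*(1 - 7) + 126 = -(-63)*(-6) + 126 = -9*42 + 126 = -378 + 126 = -252)
(K*120)/l = -102*120/(-252) = -12240*(-1/252) = 340/7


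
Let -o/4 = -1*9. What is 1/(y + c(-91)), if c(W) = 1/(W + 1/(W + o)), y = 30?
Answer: 5006/150125 ≈ 0.033346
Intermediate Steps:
o = 36 (o = -(-4)*9 = -4*(-9) = 36)
c(W) = 1/(W + 1/(36 + W)) (c(W) = 1/(W + 1/(W + 36)) = 1/(W + 1/(36 + W)))
1/(y + c(-91)) = 1/(30 + (36 - 91)/(1 + (-91)² + 36*(-91))) = 1/(30 - 55/(1 + 8281 - 3276)) = 1/(30 - 55/5006) = 1/(150125/5006) = 5006/150125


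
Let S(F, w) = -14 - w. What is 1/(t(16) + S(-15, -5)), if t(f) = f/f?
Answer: -⅛ ≈ -0.12500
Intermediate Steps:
t(f) = 1
1/(t(16) + S(-15, -5)) = 1/(1 + (-14 - 1*(-5))) = 1/(1 + (-14 + 5)) = 1/(1 - 9) = 1/(-8) = -⅛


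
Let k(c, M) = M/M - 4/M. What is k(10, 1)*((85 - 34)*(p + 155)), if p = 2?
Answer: -24021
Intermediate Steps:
k(c, M) = 1 - 4/M
k(10, 1)*((85 - 34)*(p + 155)) = ((-4 + 1)/1)*((85 - 34)*(2 + 155)) = (1*(-3))*(51*157) = -3*8007 = -24021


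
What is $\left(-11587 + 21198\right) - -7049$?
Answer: $16660$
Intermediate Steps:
$\left(-11587 + 21198\right) - -7049 = 9611 + 7049 = 16660$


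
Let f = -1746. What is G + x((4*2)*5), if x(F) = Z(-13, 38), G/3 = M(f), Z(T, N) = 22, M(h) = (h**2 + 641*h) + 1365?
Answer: 5792107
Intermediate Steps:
M(h) = 1365 + h**2 + 641*h
G = 5792085 (G = 3*(1365 + (-1746)**2 + 641*(-1746)) = 3*(1365 + 3048516 - 1119186) = 3*1930695 = 5792085)
x(F) = 22
G + x((4*2)*5) = 5792085 + 22 = 5792107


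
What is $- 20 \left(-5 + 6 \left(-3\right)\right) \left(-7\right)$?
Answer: $-3220$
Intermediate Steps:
$- 20 \left(-5 + 6 \left(-3\right)\right) \left(-7\right) = - 20 \left(-5 - 18\right) \left(-7\right) = \left(-20\right) \left(-23\right) \left(-7\right) = 460 \left(-7\right) = -3220$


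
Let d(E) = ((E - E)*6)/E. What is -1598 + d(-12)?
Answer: -1598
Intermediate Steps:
d(E) = 0 (d(E) = (0*6)/E = 0/E = 0)
-1598 + d(-12) = -1598 + 0 = -1598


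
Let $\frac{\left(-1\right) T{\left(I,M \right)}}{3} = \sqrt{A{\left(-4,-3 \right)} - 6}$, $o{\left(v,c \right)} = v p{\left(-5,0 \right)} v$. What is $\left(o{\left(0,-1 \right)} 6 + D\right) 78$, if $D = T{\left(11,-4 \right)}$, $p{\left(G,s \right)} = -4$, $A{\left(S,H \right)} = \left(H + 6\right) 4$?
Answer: $- 234 \sqrt{6} \approx -573.18$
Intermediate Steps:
$A{\left(S,H \right)} = 24 + 4 H$ ($A{\left(S,H \right)} = \left(6 + H\right) 4 = 24 + 4 H$)
$o{\left(v,c \right)} = - 4 v^{2}$ ($o{\left(v,c \right)} = v \left(-4\right) v = - 4 v v = - 4 v^{2}$)
$T{\left(I,M \right)} = - 3 \sqrt{6}$ ($T{\left(I,M \right)} = - 3 \sqrt{\left(24 + 4 \left(-3\right)\right) - 6} = - 3 \sqrt{\left(24 - 12\right) - 6} = - 3 \sqrt{12 - 6} = - 3 \sqrt{6}$)
$D = - 3 \sqrt{6} \approx -7.3485$
$\left(o{\left(0,-1 \right)} 6 + D\right) 78 = \left(- 4 \cdot 0^{2} \cdot 6 - 3 \sqrt{6}\right) 78 = \left(\left(-4\right) 0 \cdot 6 - 3 \sqrt{6}\right) 78 = \left(0 \cdot 6 - 3 \sqrt{6}\right) 78 = \left(0 - 3 \sqrt{6}\right) 78 = - 3 \sqrt{6} \cdot 78 = - 234 \sqrt{6}$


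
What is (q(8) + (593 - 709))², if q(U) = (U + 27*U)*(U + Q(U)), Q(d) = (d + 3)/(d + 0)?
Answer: 3936256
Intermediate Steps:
Q(d) = (3 + d)/d
q(U) = 28*U*(U + (3 + U)/U) (q(U) = (U + 27*U)*(U + (3 + U)/U) = (28*U)*(U + (3 + U)/U) = 28*U*(U + (3 + U)/U))
(q(8) + (593 - 709))² = ((84 + 28*8 + 28*8²) + (593 - 709))² = ((84 + 224 + 28*64) - 116)² = ((84 + 224 + 1792) - 116)² = (2100 - 116)² = 1984² = 3936256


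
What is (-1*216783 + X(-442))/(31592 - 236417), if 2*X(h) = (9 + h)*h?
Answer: 24218/40965 ≈ 0.59119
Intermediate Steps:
X(h) = h*(9 + h)/2 (X(h) = ((9 + h)*h)/2 = (h*(9 + h))/2 = h*(9 + h)/2)
(-1*216783 + X(-442))/(31592 - 236417) = (-1*216783 + (½)*(-442)*(9 - 442))/(31592 - 236417) = (-216783 + (½)*(-442)*(-433))/(-204825) = (-216783 + 95693)*(-1/204825) = -121090*(-1/204825) = 24218/40965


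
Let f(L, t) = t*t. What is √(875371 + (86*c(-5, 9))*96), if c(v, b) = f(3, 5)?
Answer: √1081771 ≈ 1040.1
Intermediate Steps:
f(L, t) = t²
c(v, b) = 25 (c(v, b) = 5² = 25)
√(875371 + (86*c(-5, 9))*96) = √(875371 + (86*25)*96) = √(875371 + 2150*96) = √(875371 + 206400) = √1081771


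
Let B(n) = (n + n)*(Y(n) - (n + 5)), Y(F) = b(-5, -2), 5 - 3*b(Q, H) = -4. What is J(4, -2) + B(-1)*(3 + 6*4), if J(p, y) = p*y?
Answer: 46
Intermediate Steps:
b(Q, H) = 3 (b(Q, H) = 5/3 - ⅓*(-4) = 5/3 + 4/3 = 3)
Y(F) = 3
B(n) = 2*n*(-2 - n) (B(n) = (n + n)*(3 - (n + 5)) = (2*n)*(3 - (5 + n)) = (2*n)*(3 + (-5 - n)) = (2*n)*(-2 - n) = 2*n*(-2 - n))
J(4, -2) + B(-1)*(3 + 6*4) = 4*(-2) + (-2*(-1)*(2 - 1))*(3 + 6*4) = -8 + (-2*(-1)*1)*(3 + 24) = -8 + 2*27 = -8 + 54 = 46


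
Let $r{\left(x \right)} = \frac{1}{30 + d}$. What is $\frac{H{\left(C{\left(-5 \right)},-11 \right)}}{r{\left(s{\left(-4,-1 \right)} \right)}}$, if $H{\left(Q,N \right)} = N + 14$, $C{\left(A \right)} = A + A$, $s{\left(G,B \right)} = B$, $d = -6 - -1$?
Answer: $75$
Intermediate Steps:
$d = -5$ ($d = -6 + 1 = -5$)
$C{\left(A \right)} = 2 A$
$H{\left(Q,N \right)} = 14 + N$
$r{\left(x \right)} = \frac{1}{25}$ ($r{\left(x \right)} = \frac{1}{30 - 5} = \frac{1}{25}$)
$\frac{H{\left(C{\left(-5 \right)},-11 \right)}}{r{\left(s{\left(-4,-1 \right)} \right)}} = \left(14 - 11\right) \frac{1}{\frac{1}{25}} = 3 \cdot 25 = 75$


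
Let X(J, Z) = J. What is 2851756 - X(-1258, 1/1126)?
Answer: 2853014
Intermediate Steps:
2851756 - X(-1258, 1/1126) = 2851756 - 1*(-1258) = 2851756 + 1258 = 2853014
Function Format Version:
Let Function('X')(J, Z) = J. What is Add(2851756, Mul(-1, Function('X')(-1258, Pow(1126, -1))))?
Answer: 2853014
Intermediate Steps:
Add(2851756, Mul(-1, Function('X')(-1258, Pow(1126, -1)))) = Add(2851756, Mul(-1, -1258)) = Add(2851756, 1258) = 2853014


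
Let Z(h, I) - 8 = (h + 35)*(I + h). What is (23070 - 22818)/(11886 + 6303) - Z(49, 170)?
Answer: -37194456/2021 ≈ -18404.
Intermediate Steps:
Z(h, I) = 8 + (35 + h)*(I + h) (Z(h, I) = 8 + (h + 35)*(I + h) = 8 + (35 + h)*(I + h))
(23070 - 22818)/(11886 + 6303) - Z(49, 170) = (23070 - 22818)/(11886 + 6303) - (8 + 49² + 35*170 + 35*49 + 170*49) = 252/18189 - (8 + 2401 + 5950 + 1715 + 8330) = 252*(1/18189) - 1*18404 = 28/2021 - 18404 = -37194456/2021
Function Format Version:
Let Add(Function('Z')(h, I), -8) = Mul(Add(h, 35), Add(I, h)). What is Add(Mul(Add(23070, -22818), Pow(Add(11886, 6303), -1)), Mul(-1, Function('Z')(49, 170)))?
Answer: Rational(-37194456, 2021) ≈ -18404.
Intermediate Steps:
Function('Z')(h, I) = Add(8, Mul(Add(35, h), Add(I, h))) (Function('Z')(h, I) = Add(8, Mul(Add(h, 35), Add(I, h))) = Add(8, Mul(Add(35, h), Add(I, h))))
Add(Mul(Add(23070, -22818), Pow(Add(11886, 6303), -1)), Mul(-1, Function('Z')(49, 170))) = Add(Mul(Add(23070, -22818), Pow(Add(11886, 6303), -1)), Mul(-1, Add(8, Pow(49, 2), Mul(35, 170), Mul(35, 49), Mul(170, 49)))) = Add(Mul(252, Pow(18189, -1)), Mul(-1, Add(8, 2401, 5950, 1715, 8330))) = Add(Mul(252, Rational(1, 18189)), Mul(-1, 18404)) = Add(Rational(28, 2021), -18404) = Rational(-37194456, 2021)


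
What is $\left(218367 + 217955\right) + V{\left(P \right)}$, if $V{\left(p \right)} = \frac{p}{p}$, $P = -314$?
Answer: $436323$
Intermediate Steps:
$V{\left(p \right)} = 1$
$\left(218367 + 217955\right) + V{\left(P \right)} = \left(218367 + 217955\right) + 1 = 436322 + 1 = 436323$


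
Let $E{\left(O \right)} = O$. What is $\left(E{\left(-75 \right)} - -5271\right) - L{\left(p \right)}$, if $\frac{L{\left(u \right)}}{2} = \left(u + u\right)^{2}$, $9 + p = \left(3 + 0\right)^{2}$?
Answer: $5196$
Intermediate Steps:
$p = 0$ ($p = -9 + \left(3 + 0\right)^{2} = -9 + 3^{2} = -9 + 9 = 0$)
$L{\left(u \right)} = 8 u^{2}$ ($L{\left(u \right)} = 2 \left(u + u\right)^{2} = 2 \left(2 u\right)^{2} = 2 \cdot 4 u^{2} = 8 u^{2}$)
$\left(E{\left(-75 \right)} - -5271\right) - L{\left(p \right)} = \left(-75 - -5271\right) - 8 \cdot 0^{2} = \left(-75 + 5271\right) - 8 \cdot 0 = 5196 - 0 = 5196 + 0 = 5196$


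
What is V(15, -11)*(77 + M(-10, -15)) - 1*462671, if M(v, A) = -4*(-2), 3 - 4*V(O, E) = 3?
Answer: -462671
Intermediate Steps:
V(O, E) = 0 (V(O, E) = ¾ - ¼*3 = ¾ - ¾ = 0)
M(v, A) = 8
V(15, -11)*(77 + M(-10, -15)) - 1*462671 = 0*(77 + 8) - 1*462671 = 0*85 - 462671 = 0 - 462671 = -462671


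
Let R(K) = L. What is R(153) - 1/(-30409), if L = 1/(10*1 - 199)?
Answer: -30220/5747301 ≈ -0.0052581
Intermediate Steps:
L = -1/189 (L = 1/(10 - 199) = 1/(-189) = -1/189 ≈ -0.0052910)
R(K) = -1/189
R(153) - 1/(-30409) = -1/189 - 1/(-30409) = -1/189 - 1*(-1/30409) = -1/189 + 1/30409 = -30220/5747301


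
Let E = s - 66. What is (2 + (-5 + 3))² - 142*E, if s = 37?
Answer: 4118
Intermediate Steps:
E = -29 (E = 37 - 66 = -29)
(2 + (-5 + 3))² - 142*E = (2 + (-5 + 3))² - 142*(-29) = (2 - 2)² + 4118 = 0² + 4118 = 0 + 4118 = 4118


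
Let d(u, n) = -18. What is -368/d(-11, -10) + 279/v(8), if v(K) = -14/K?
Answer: -8756/63 ≈ -138.98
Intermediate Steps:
-368/d(-11, -10) + 279/v(8) = -368/(-18) + 279/((-14/8)) = -368*(-1/18) + 279/((-14*⅛)) = 184/9 + 279/(-7/4) = 184/9 + 279*(-4/7) = 184/9 - 1116/7 = -8756/63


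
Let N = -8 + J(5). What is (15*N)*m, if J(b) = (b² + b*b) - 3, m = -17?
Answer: -9945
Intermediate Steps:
J(b) = -3 + 2*b² (J(b) = (b² + b²) - 3 = 2*b² - 3 = -3 + 2*b²)
N = 39 (N = -8 + (-3 + 2*5²) = -8 + (-3 + 2*25) = -8 + (-3 + 50) = -8 + 47 = 39)
(15*N)*m = (15*39)*(-17) = 585*(-17) = -9945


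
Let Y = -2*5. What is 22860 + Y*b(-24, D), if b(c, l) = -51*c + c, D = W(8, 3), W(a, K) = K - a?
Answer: 10860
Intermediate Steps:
Y = -10
D = -5 (D = 3 - 1*8 = 3 - 8 = -5)
b(c, l) = -50*c
22860 + Y*b(-24, D) = 22860 - (-500)*(-24) = 22860 - 10*1200 = 22860 - 12000 = 10860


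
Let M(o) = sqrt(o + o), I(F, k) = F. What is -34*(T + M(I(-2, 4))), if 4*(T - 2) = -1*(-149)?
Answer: -2669/2 - 68*I ≈ -1334.5 - 68.0*I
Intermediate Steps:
M(o) = sqrt(2)*sqrt(o) (M(o) = sqrt(2*o) = sqrt(2)*sqrt(o))
T = 157/4 (T = 2 + (-1*(-149))/4 = 2 + (1/4)*149 = 2 + 149/4 = 157/4 ≈ 39.250)
-34*(T + M(I(-2, 4))) = -34*(157/4 + sqrt(2)*sqrt(-2)) = -34*(157/4 + sqrt(2)*(I*sqrt(2))) = -34*(157/4 + 2*I) = -2669/2 - 68*I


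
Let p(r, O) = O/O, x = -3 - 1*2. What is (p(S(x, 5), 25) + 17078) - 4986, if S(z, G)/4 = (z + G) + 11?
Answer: 12093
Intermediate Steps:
x = -5 (x = -3 - 2 = -5)
S(z, G) = 44 + 4*G + 4*z (S(z, G) = 4*((z + G) + 11) = 4*((G + z) + 11) = 4*(11 + G + z) = 44 + 4*G + 4*z)
p(r, O) = 1
(p(S(x, 5), 25) + 17078) - 4986 = (1 + 17078) - 4986 = 17079 - 4986 = 12093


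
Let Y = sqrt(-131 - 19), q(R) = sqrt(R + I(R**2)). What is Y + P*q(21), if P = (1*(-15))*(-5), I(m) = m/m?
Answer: 75*sqrt(22) + 5*I*sqrt(6) ≈ 351.78 + 12.247*I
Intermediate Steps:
I(m) = 1
P = 75 (P = -15*(-5) = 75)
q(R) = sqrt(1 + R) (q(R) = sqrt(R + 1) = sqrt(1 + R))
Y = 5*I*sqrt(6) (Y = sqrt(-150) = 5*I*sqrt(6) ≈ 12.247*I)
Y + P*q(21) = 5*I*sqrt(6) + 75*sqrt(1 + 21) = 5*I*sqrt(6) + 75*sqrt(22) = 75*sqrt(22) + 5*I*sqrt(6)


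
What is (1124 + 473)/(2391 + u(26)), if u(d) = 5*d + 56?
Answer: 1597/2577 ≈ 0.61971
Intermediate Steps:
u(d) = 56 + 5*d
(1124 + 473)/(2391 + u(26)) = (1124 + 473)/(2391 + (56 + 5*26)) = 1597/(2391 + (56 + 130)) = 1597/(2391 + 186) = 1597/2577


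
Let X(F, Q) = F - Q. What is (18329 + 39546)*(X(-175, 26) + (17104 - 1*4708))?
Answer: 705785625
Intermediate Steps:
(18329 + 39546)*(X(-175, 26) + (17104 - 1*4708)) = (18329 + 39546)*((-175 - 1*26) + (17104 - 1*4708)) = 57875*((-175 - 26) + (17104 - 4708)) = 57875*(-201 + 12396) = 57875*12195 = 705785625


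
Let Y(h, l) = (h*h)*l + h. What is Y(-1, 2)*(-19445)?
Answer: -19445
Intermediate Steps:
Y(h, l) = h + l*h² (Y(h, l) = h²*l + h = l*h² + h = h + l*h²)
Y(-1, 2)*(-19445) = -(1 - 1*2)*(-19445) = -(1 - 2)*(-19445) = -1*(-1)*(-19445) = 1*(-19445) = -19445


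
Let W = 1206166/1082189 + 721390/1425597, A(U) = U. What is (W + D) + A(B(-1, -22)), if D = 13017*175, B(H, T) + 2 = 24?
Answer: 3514417434486352313/1542765391833 ≈ 2.2780e+6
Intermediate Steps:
B(H, T) = 22 (B(H, T) = -2 + 24 = 22)
D = 2277975
W = 2500186953812/1542765391833 (W = 1206166*(1/1082189) + 721390*(1/1425597) = 1206166/1082189 + 721390/1425597 = 2500186953812/1542765391833 ≈ 1.6206)
(W + D) + A(B(-1, -22)) = (2500186953812/1542765391833 + 2277975) + 22 = 3514383493647731987/1542765391833 + 22 = 3514417434486352313/1542765391833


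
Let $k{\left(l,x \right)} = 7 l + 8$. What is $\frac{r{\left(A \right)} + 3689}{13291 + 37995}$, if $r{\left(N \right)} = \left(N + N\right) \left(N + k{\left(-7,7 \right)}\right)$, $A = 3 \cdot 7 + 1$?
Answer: $\frac{2853}{51286} \approx 0.055629$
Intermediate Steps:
$k{\left(l,x \right)} = 8 + 7 l$
$A = 22$ ($A = 21 + 1 = 22$)
$r{\left(N \right)} = 2 N \left(-41 + N\right)$ ($r{\left(N \right)} = \left(N + N\right) \left(N + \left(8 + 7 \left(-7\right)\right)\right) = 2 N \left(N + \left(8 - 49\right)\right) = 2 N \left(N - 41\right) = 2 N \left(-41 + N\right)$)
$\frac{r{\left(A \right)} + 3689}{13291 + 37995} = \frac{2 \cdot 22 \left(-41 + 22\right) + 3689}{13291 + 37995} = \frac{2 \cdot 22 \left(-19\right) + 3689}{51286} = \left(-836 + 3689\right) \frac{1}{51286} = 2853 \cdot \frac{1}{51286} = \frac{2853}{51286}$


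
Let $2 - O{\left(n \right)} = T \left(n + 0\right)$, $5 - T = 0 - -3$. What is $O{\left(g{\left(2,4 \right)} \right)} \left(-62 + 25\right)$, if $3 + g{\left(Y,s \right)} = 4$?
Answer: $0$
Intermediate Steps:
$T = 2$ ($T = 5 - \left(0 - -3\right) = 5 - \left(0 + 3\right) = 5 - 3 = 2$)
$g{\left(Y,s \right)} = 1$ ($g{\left(Y,s \right)} = -3 + 4 = 1$)
$O{\left(n \right)} = 2 - 2 n$ ($O{\left(n \right)} = 2 - 2 \left(n + 0\right) = 2 - 2 n$)
$O{\left(g{\left(2,4 \right)} \right)} \left(-62 + 25\right) = \left(2 - 2\right) \left(-62 + 25\right) = \left(2 - 2\right) \left(-37\right) = 0 \left(-37\right) = 0$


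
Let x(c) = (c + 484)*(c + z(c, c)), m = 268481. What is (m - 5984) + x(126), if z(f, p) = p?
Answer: 416217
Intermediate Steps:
x(c) = 2*c*(484 + c) (x(c) = (c + 484)*(c + c) = (484 + c)*(2*c) = 2*c*(484 + c))
(m - 5984) + x(126) = (268481 - 5984) + 2*126*(484 + 126) = 262497 + 2*126*610 = 262497 + 153720 = 416217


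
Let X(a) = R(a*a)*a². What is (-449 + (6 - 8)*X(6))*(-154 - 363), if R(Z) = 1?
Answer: 269357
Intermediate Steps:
X(a) = a² (X(a) = 1*a² = a²)
(-449 + (6 - 8)*X(6))*(-154 - 363) = (-449 + (6 - 8)*6²)*(-154 - 363) = (-449 - 2*36)*(-517) = (-449 - 72)*(-517) = -521*(-517) = 269357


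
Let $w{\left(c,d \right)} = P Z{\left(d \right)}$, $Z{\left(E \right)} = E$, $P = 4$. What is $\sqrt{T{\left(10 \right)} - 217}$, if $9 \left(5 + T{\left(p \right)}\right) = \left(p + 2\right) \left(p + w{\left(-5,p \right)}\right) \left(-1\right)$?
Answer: $\frac{i \sqrt{2598}}{3} \approx 16.99 i$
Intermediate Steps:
$w{\left(c,d \right)} = 4 d$
$T{\left(p \right)} = -5 - \frac{5 p \left(2 + p\right)}{9}$ ($T{\left(p \right)} = -5 + \frac{\left(p + 2\right) \left(p + 4 p\right) \left(-1\right)}{9} = -5 + \frac{\left(2 + p\right) 5 p \left(-1\right)}{9} = -5 + \frac{5 p \left(2 + p\right) \left(-1\right)}{9} = -5 + \frac{\left(-5\right) p \left(2 + p\right)}{9} = -5 - \frac{5 p \left(2 + p\right)}{9}$)
$\sqrt{T{\left(10 \right)} - 217} = \sqrt{\left(-5 - \frac{100}{9} - \frac{5 \cdot 10^{2}}{9}\right) - 217} = \sqrt{\left(-5 - \frac{100}{9} - \frac{500}{9}\right) - 217} = \sqrt{- \frac{215}{3} - 217} = \sqrt{- \frac{866}{3}} = \frac{i \sqrt{2598}}{3}$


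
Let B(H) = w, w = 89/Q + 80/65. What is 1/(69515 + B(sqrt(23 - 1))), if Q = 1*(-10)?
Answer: 130/9035953 ≈ 1.4387e-5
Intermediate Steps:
Q = -10
w = -997/130 (w = 89/(-10) + 80/65 = 89*(-1/10) + 80*(1/65) = -89/10 + 16/13 = -997/130 ≈ -7.6692)
B(H) = -997/130
1/(69515 + B(sqrt(23 - 1))) = 1/(69515 - 997/130) = 1/(9035953/130) = 130/9035953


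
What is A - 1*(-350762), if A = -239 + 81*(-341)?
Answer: 322902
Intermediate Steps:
A = -27860 (A = -239 - 27621 = -27860)
A - 1*(-350762) = -27860 - 1*(-350762) = -27860 + 350762 = 322902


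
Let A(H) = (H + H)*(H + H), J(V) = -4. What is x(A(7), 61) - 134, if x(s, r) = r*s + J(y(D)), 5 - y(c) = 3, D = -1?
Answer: 11818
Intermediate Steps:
y(c) = 2 (y(c) = 5 - 1*3 = 5 - 3 = 2)
A(H) = 4*H² (A(H) = (2*H)*(2*H) = 4*H²)
x(s, r) = -4 + r*s (x(s, r) = r*s - 4 = -4 + r*s)
x(A(7), 61) - 134 = (-4 + 61*(4*7²)) - 134 = (-4 + 61*(4*49)) - 134 = (-4 + 61*196) - 134 = (-4 + 11956) - 134 = 11952 - 134 = 11818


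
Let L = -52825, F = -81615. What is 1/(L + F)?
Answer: -1/134440 ≈ -7.4383e-6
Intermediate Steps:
1/(L + F) = 1/(-52825 - 81615) = 1/(-134440) = -1/134440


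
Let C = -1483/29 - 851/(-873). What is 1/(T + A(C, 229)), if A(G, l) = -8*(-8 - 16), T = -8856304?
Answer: -1/8856112 ≈ -1.1292e-7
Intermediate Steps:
C = -1269980/25317 (C = -1483*1/29 - 851*(-1/873) = -1483/29 + 851/873 = -1269980/25317 ≈ -50.163)
A(G, l) = 192 (A(G, l) = -8*(-24) = 192)
1/(T + A(C, 229)) = 1/(-8856304 + 192) = 1/(-8856112) = -1/8856112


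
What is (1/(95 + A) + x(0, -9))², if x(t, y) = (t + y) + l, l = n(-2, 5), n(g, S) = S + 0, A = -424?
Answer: 1734489/108241 ≈ 16.024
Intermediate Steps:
n(g, S) = S
l = 5
x(t, y) = 5 + t + y (x(t, y) = (t + y) + 5 = 5 + t + y)
(1/(95 + A) + x(0, -9))² = (1/(95 - 424) + (5 + 0 - 9))² = (1/(-329) - 4)² = (-1/329 - 4)² = (-1317/329)² = 1734489/108241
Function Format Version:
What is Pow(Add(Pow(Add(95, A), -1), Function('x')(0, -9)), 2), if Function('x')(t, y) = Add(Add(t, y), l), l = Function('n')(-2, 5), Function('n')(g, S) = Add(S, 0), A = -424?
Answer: Rational(1734489, 108241) ≈ 16.024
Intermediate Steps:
Function('n')(g, S) = S
l = 5
Function('x')(t, y) = Add(5, t, y) (Function('x')(t, y) = Add(Add(t, y), 5) = Add(5, t, y))
Pow(Add(Pow(Add(95, A), -1), Function('x')(0, -9)), 2) = Pow(Add(Pow(Add(95, -424), -1), Add(5, 0, -9)), 2) = Pow(Add(Pow(-329, -1), -4), 2) = Pow(Add(Rational(-1, 329), -4), 2) = Pow(Rational(-1317, 329), 2) = Rational(1734489, 108241)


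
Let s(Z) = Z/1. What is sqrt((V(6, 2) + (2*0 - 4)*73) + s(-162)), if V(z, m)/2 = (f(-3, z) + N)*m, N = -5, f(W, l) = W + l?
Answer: I*sqrt(462) ≈ 21.494*I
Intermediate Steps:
s(Z) = Z (s(Z) = Z*1 = Z)
V(z, m) = 2*m*(-8 + z) (V(z, m) = 2*(((-3 + z) - 5)*m) = 2*((-8 + z)*m) = 2*(m*(-8 + z)) = 2*m*(-8 + z))
sqrt((V(6, 2) + (2*0 - 4)*73) + s(-162)) = sqrt((2*2*(-8 + 6) + (2*0 - 4)*73) - 162) = sqrt((2*2*(-2) + (0 - 4)*73) - 162) = sqrt((-8 - 4*73) - 162) = sqrt((-8 - 292) - 162) = sqrt(-300 - 162) = sqrt(-462) = I*sqrt(462)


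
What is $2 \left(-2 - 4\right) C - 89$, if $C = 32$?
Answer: $-473$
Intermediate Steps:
$2 \left(-2 - 4\right) C - 89 = 2 \left(-2 - 4\right) 32 - 89 = 2 \left(-6\right) 32 - 89 = \left(-12\right) 32 - 89 = -384 - 89 = -473$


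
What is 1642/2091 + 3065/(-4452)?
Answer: 100141/1034348 ≈ 0.096816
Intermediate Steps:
1642/2091 + 3065/(-4452) = 1642*(1/2091) + 3065*(-1/4452) = 1642/2091 - 3065/4452 = 100141/1034348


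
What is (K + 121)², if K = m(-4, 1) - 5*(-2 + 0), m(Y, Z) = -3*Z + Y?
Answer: 15376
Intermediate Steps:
m(Y, Z) = Y - 3*Z
K = 3 (K = (-4 - 3*1) - 5*(-2 + 0) = (-4 - 3) - 5*(-2) = -7 + 10 = 3)
(K + 121)² = (3 + 121)² = 124² = 15376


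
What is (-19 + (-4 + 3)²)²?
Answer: 324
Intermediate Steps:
(-19 + (-4 + 3)²)² = (-19 + (-1)²)² = (-19 + 1)² = (-18)² = 324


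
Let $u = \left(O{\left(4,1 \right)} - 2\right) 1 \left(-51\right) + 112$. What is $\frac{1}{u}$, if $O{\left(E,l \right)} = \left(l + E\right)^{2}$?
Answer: $- \frac{1}{1061} \approx -0.00094251$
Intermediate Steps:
$O{\left(E,l \right)} = \left(E + l\right)^{2}$
$u = -1061$ ($u = \left(\left(4 + 1\right)^{2} - 2\right) 1 \left(-51\right) + 112 = \left(5^{2} - 2\right) 1 \left(-51\right) + 112 = \left(25 - 2\right) 1 \left(-51\right) + 112 = 23 \cdot 1 \left(-51\right) + 112 = 23 \left(-51\right) + 112 = -1173 + 112 = -1061$)
$\frac{1}{u} = \frac{1}{-1061} = - \frac{1}{1061}$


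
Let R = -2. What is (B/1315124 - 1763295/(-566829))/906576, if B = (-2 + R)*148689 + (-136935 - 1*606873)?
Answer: 5909904091/2559876748447464 ≈ 2.3087e-6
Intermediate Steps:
B = -1338564 (B = (-2 - 2)*148689 + (-136935 - 1*606873) = -4*148689 + (-136935 - 606873) = -594756 - 743808 = -1338564)
(B/1315124 - 1763295/(-566829))/906576 = (-1338564/1315124 - 1763295/(-566829))/906576 = (-1338564*1/1315124 - 1763295*(-1/566829))*(1/906576) = (-334641/328781 + 587765/188943)*(1/906576) = (130017890002/62120868483)*(1/906576) = 5909904091/2559876748447464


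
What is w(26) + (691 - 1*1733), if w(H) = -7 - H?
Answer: -1075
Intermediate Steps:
w(26) + (691 - 1*1733) = (-7 - 1*26) + (691 - 1*1733) = (-7 - 26) + (691 - 1733) = -33 - 1042 = -1075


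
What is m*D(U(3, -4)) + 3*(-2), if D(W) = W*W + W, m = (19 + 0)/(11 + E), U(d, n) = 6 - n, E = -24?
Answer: -2168/13 ≈ -166.77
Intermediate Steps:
m = -19/13 (m = (19 + 0)/(11 - 24) = 19/(-13) = 19*(-1/13) = -19/13 ≈ -1.4615)
D(W) = W + W² (D(W) = W² + W = W + W²)
m*D(U(3, -4)) + 3*(-2) = -19*(6 - 1*(-4))*(1 + (6 - 1*(-4)))/13 + 3*(-2) = -19*(6 + 4)*(1 + (6 + 4))/13 - 6 = -190*(1 + 10)/13 - 6 = -190*11/13 - 6 = -19/13*110 - 6 = -2090/13 - 6 = -2168/13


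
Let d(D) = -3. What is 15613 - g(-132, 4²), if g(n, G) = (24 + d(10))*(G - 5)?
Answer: 15382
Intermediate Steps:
g(n, G) = -105 + 21*G (g(n, G) = (24 - 3)*(G - 5) = 21*(-5 + G) = -105 + 21*G)
15613 - g(-132, 4²) = 15613 - (-105 + 21*4²) = 15613 - (-105 + 21*16) = 15613 - (-105 + 336) = 15613 - 1*231 = 15613 - 231 = 15382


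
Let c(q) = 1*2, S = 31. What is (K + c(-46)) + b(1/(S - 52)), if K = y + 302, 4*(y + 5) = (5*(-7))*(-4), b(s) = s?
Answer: 7013/21 ≈ 333.95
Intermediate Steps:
c(q) = 2
y = 30 (y = -5 + ((5*(-7))*(-4))/4 = -5 + (-35*(-4))/4 = -5 + (¼)*140 = -5 + 35 = 30)
K = 332 (K = 30 + 302 = 332)
(K + c(-46)) + b(1/(S - 52)) = (332 + 2) + 1/(31 - 52) = 334 + 1/(-21) = 334 - 1/21 = 7013/21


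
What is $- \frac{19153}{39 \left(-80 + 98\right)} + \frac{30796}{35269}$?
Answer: $- \frac{50299105}{1904526} \approx -26.41$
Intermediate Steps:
$- \frac{19153}{39 \left(-80 + 98\right)} + \frac{30796}{35269} = - \frac{19153}{39 \cdot 18} + 30796 \cdot \frac{1}{35269} = - \frac{19153}{702} + \frac{30796}{35269} = - \frac{50299105}{1904526}$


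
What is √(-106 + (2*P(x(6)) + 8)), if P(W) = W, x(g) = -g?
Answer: I*√110 ≈ 10.488*I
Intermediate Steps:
√(-106 + (2*P(x(6)) + 8)) = √(-106 + (2*(-1*6) + 8)) = √(-106 + (2*(-6) + 8)) = √(-106 + (-12 + 8)) = √(-106 - 4) = √(-110) = I*√110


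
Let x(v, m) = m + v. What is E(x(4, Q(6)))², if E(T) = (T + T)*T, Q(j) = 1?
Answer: 2500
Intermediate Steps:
E(T) = 2*T² (E(T) = (2*T)*T = 2*T²)
E(x(4, Q(6)))² = (2*(1 + 4)²)² = (2*5²)² = (2*25)² = 50² = 2500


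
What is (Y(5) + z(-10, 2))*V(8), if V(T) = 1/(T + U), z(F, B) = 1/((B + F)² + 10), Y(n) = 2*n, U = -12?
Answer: -741/296 ≈ -2.5034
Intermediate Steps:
z(F, B) = 1/(10 + (B + F)²)
V(T) = 1/(-12 + T) (V(T) = 1/(T - 12) = 1/(-12 + T))
(Y(5) + z(-10, 2))*V(8) = (2*5 + 1/(10 + (2 - 10)²))/(-12 + 8) = (10 + 1/(10 + (-8)²))/(-4) = (10 + 1/(10 + 64))*(-¼) = (10 + 1/74)*(-¼) = (741/74)*(-¼) = -741/296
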